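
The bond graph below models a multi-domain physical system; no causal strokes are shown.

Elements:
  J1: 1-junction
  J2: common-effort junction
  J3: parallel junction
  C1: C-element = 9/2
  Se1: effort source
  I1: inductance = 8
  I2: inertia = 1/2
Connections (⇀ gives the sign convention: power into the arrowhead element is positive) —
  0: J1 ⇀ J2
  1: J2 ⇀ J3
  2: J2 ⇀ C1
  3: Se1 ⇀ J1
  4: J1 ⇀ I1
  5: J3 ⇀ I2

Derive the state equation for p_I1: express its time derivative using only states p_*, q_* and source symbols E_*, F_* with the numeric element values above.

dp_I1/dt = E_Se1 - 2*q_C1/9

bond 3 stroke→J1  (Se1 fixes effort; stroke away)
bond 2 stroke→J2  (C1 integral (e out))
bond 0 stroke→J1  (common-e at J2 fixed by 2)
bond 1 stroke→J3  (J2 effort already set via bond 2)
bond 5 stroke→I2  (J3: bond 1 brought effort, rest push out)
bond 4 stroke→I1  (J1 needs exactly one f-in)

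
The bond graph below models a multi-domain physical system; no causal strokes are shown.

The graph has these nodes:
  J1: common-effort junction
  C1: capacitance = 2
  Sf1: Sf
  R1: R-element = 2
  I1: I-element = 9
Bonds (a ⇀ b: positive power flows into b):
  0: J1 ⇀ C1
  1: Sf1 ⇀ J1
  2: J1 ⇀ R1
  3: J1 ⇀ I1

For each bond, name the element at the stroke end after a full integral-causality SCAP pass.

#1 |Sf1  (Sf1 (Sf) sets flow on bond)
#0 |J1  (C1: C, integral causality)
#2 |R1  (J1: bond 0 brought effort, rest push out)
#3 |I1  (J1 effort already set via bond 0)

b0 stroke at J1
b1 stroke at Sf1
b2 stroke at R1
b3 stroke at I1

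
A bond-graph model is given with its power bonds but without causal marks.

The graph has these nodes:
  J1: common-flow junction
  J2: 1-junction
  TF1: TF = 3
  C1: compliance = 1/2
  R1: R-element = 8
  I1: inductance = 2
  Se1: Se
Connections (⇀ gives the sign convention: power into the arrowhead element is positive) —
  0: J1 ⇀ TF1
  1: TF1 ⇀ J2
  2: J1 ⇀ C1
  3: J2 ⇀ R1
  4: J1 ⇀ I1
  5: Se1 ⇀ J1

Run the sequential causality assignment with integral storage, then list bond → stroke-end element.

β0 stroke at J1
β1 stroke at TF1
β2 stroke at J1
β3 stroke at J2
β4 stroke at I1
β5 stroke at J1

#5 stroke at J1  (Se1: effort source, stroke at far end)
#2 stroke at J1  (C1 outputs effort q/C1)
#4 stroke at I1  (I1 integral (f out))
#0 stroke at J1  (J1 flow already set via bond 4)
#1 stroke at TF1  (TF TF1: opposite of bond 0)
#3 stroke at J2  (J2: bond 1 brought flow, rest push out)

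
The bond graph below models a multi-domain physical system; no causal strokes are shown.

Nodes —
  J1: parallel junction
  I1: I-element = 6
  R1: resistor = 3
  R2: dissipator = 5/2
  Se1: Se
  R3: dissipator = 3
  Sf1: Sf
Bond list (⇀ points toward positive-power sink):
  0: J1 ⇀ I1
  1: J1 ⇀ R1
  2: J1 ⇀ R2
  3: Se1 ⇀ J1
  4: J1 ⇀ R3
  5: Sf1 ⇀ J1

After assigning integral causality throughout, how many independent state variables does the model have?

b3 →J1  (Se1: effort source, stroke at far end)
b5 →Sf1  (Sf1 fixes flow; stroke at Sf1)
b0 →I1  (0-jn J1 has e-setter on 3)
b1 →R1  (J1 effort already set via bond 3)
b2 →R2  (0-jn J1 has e-setter on 3)
b4 →R3  (0-jn J1 has e-setter on 3)

1  (I1 all integral)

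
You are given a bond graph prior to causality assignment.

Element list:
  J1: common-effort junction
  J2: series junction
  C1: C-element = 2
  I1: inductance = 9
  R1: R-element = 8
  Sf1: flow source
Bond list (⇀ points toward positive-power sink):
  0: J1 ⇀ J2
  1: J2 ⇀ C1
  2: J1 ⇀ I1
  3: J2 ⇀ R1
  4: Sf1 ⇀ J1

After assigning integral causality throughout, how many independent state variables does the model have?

2  (C1, I1 all integral)

b4 |Sf1  (Sf1 fixes flow; stroke at Sf1)
b1 |J2  (C1: C, integral causality)
b2 |I1  (prefer integral on I1)
b0 |J1  (only one effort-in slot at J1)
b3 |J2  (J2 flow already set via bond 0)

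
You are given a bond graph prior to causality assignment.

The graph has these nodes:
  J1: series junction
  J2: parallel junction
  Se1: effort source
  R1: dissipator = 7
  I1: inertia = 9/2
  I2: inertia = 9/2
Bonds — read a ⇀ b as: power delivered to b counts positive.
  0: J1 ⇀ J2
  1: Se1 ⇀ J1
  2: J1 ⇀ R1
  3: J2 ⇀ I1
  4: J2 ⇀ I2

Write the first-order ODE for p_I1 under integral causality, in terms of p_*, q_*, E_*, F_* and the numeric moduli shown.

dp_I1/dt = E_Se1 - 14*p_I1/9 - 14*p_I2/9

#1 stroke at J1  (Se1 fixes effort; stroke away)
#3 stroke at I1  (I1 outputs flow p/I1)
#4 stroke at I2  (I2 outputs flow p/I2)
#0 stroke at J2  (closing 0-jn rule on J2)
#2 stroke at J1  (J1: bond 0 brought flow, rest push out)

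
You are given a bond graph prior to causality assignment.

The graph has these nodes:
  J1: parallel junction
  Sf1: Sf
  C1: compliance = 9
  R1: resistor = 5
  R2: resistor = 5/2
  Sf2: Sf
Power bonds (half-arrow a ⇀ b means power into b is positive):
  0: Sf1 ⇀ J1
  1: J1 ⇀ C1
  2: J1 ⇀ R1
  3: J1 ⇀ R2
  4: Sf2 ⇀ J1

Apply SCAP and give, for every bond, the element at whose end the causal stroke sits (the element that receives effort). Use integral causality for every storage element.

β0 stroke at Sf1
β1 stroke at J1
β2 stroke at R1
β3 stroke at R2
β4 stroke at Sf2

b0 →Sf1  (source Sf1 imposes f)
b4 →Sf2  (Sf2 (Sf) sets flow on bond)
b1 →J1  (C1 outputs effort q/C1)
b2 →R1  (common-e at J1 fixed by 1)
b3 →R2  (J1 effort already set via bond 1)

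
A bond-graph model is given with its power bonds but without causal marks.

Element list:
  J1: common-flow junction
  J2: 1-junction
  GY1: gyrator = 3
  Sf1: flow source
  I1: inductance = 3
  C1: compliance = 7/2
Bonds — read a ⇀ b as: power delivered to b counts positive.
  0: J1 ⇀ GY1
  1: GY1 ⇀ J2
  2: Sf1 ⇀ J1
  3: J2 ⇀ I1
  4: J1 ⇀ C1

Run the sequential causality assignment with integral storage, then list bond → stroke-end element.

#0 stroke at J1
#1 stroke at J2
#2 stroke at Sf1
#3 stroke at I1
#4 stroke at J1

b2 |Sf1  (Sf1 (Sf) sets flow on bond)
b0 |J1  (1-jn J1 has f-setter on 2)
b4 |J1  (J1: bond 2 brought flow, rest push out)
b1 |J2  (GY GY1: same side as bond 0)
b3 |I1  (J2: last free bond brings flow in)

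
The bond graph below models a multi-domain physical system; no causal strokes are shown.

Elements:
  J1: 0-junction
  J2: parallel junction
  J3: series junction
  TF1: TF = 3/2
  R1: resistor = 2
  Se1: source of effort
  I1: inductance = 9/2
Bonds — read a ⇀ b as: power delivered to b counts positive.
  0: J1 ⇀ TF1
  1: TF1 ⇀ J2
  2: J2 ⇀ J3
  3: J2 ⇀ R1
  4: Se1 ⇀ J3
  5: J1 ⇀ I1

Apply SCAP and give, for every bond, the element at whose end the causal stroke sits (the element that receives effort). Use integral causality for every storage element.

bond 4 stroke at J3  (Se1: effort source, stroke at far end)
bond 2 stroke at J2  (only one flow-in slot at J3)
bond 1 stroke at TF1  (J2 effort already set via bond 2)
bond 3 stroke at R1  (J2 effort already set via bond 2)
bond 0 stroke at J1  (TF TF1: opposite of bond 1)
bond 5 stroke at I1  (J1: bond 0 brought effort, rest push out)

#0 stroke at J1
#1 stroke at TF1
#2 stroke at J2
#3 stroke at R1
#4 stroke at J3
#5 stroke at I1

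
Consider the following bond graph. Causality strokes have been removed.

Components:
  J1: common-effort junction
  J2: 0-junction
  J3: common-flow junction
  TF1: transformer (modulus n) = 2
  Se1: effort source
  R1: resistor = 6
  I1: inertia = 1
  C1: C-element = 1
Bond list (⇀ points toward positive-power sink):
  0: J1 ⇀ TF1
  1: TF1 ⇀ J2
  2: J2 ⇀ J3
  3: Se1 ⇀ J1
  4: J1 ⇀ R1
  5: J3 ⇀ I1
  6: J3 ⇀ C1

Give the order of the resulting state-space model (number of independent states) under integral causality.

β3 |J1  (Se1 fixes effort; stroke away)
β0 |TF1  (J1 effort already set via bond 3)
β4 |R1  (0-jn J1 has e-setter on 3)
β1 |J2  (TF TF1: opposite of bond 0)
β2 |J3  (J2 effort already set via bond 1)
β5 |I1  (prefer integral on I1)
β6 |J3  (1-jn J3 has f-setter on 5)

2  (C1, I1 all integral)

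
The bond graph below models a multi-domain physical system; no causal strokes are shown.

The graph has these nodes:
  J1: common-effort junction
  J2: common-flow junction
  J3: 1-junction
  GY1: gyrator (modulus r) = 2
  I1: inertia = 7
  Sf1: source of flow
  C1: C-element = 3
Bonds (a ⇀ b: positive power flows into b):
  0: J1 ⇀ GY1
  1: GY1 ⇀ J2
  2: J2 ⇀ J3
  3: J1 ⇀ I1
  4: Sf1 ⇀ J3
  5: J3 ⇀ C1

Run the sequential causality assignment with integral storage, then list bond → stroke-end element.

b0 |J1
b1 |J2
b2 |J3
b3 |I1
b4 |Sf1
b5 |J3

β4 →Sf1  (Sf1: flow source, stroke at near end)
β2 →J3  (J3: bond 4 brought flow, rest push out)
β5 →J3  (J3: bond 4 brought flow, rest push out)
β1 →J2  (J2 flow already set via bond 2)
β0 →J1  (GY1: gyrator matches bond 1)
β3 →I1  (0-jn J1 has e-setter on 0)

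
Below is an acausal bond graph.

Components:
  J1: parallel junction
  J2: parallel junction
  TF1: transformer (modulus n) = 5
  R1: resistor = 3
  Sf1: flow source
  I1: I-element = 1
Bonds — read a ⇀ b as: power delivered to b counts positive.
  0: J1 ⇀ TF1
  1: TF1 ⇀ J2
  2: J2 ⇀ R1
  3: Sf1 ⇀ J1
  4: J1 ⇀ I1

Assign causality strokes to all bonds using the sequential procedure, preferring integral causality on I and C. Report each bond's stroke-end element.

#0 stroke→J1
#1 stroke→TF1
#2 stroke→J2
#3 stroke→Sf1
#4 stroke→I1

β3 →Sf1  (source Sf1 imposes f)
β4 →I1  (prefer integral on I1)
β0 →J1  (only one effort-in slot at J1)
β1 →TF1  (TF1 one-in-one-out from 0)
β2 →J2  (closing 0-jn rule on J2)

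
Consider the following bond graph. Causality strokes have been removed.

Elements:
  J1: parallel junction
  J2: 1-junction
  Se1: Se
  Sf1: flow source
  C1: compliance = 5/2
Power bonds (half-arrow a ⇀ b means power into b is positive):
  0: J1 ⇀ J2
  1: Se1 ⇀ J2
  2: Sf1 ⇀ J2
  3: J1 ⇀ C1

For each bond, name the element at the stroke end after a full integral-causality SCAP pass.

#1 |J2  (Se1: effort source, stroke at far end)
#2 |Sf1  (source Sf1 imposes f)
#0 |J2  (common-f at J2 fixed by 2)
#3 |J1  (J1: last free bond brings effort in)

#0 →J2
#1 →J2
#2 →Sf1
#3 →J1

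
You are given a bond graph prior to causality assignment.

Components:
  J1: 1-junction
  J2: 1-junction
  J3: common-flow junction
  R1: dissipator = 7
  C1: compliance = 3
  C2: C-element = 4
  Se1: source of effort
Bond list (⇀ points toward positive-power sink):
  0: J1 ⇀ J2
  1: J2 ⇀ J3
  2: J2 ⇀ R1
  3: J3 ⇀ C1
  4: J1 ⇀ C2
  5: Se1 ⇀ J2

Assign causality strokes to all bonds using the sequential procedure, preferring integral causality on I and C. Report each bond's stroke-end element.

bond 5 stroke→J2  (source Se1 imposes e)
bond 3 stroke→J3  (prefer integral on C1)
bond 1 stroke→J2  (J3: last free bond brings flow in)
bond 4 stroke→J1  (C2: C, integral causality)
bond 0 stroke→J2  (closing 1-jn rule on J1)
bond 2 stroke→R1  (J2: last free bond brings flow in)

β0 stroke at J2
β1 stroke at J2
β2 stroke at R1
β3 stroke at J3
β4 stroke at J1
β5 stroke at J2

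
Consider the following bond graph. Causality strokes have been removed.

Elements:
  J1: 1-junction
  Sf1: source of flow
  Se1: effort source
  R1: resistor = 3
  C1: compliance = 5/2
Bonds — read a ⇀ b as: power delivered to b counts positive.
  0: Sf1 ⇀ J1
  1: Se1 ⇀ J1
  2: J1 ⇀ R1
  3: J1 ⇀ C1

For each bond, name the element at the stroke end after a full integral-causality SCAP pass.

β0 stroke→Sf1  (Sf1 fixes flow; stroke at Sf1)
β1 stroke→J1  (source Se1 imposes e)
β2 stroke→J1  (1-jn J1 has f-setter on 0)
β3 stroke→J1  (1-jn J1 has f-setter on 0)

b0 stroke at Sf1
b1 stroke at J1
b2 stroke at J1
b3 stroke at J1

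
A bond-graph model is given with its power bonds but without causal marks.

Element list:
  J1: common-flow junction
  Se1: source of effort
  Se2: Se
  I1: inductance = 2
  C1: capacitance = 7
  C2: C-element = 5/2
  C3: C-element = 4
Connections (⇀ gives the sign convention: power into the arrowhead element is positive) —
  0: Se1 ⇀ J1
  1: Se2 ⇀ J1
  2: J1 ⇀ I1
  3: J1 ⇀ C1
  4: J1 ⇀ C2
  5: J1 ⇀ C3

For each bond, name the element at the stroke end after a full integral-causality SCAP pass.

bond 0 stroke→J1  (Se1: effort source, stroke at far end)
bond 1 stroke→J1  (Se2: effort source, stroke at far end)
bond 2 stroke→I1  (I1 integral (f out))
bond 3 stroke→J1  (1-jn J1 has f-setter on 2)
bond 4 stroke→J1  (J1 flow already set via bond 2)
bond 5 stroke→J1  (J1: bond 2 brought flow, rest push out)

#0 stroke→J1
#1 stroke→J1
#2 stroke→I1
#3 stroke→J1
#4 stroke→J1
#5 stroke→J1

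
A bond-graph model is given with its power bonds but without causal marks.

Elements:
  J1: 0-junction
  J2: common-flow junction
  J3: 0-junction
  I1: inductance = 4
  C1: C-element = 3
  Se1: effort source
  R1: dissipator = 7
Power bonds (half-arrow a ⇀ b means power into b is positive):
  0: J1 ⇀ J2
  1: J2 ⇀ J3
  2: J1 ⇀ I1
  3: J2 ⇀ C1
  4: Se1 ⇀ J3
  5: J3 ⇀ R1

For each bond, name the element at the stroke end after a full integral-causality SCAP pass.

β4 stroke→J3  (Se1 fixes effort; stroke away)
β1 stroke→J2  (J3: bond 4 brought effort, rest push out)
β5 stroke→R1  (common-e at J3 fixed by 4)
β2 stroke→I1  (I1 outputs flow p/I1)
β0 stroke→J1  (closing 0-jn rule on J1)
β3 stroke→J2  (J2 flow already set via bond 0)

#0 |J1
#1 |J2
#2 |I1
#3 |J2
#4 |J3
#5 |R1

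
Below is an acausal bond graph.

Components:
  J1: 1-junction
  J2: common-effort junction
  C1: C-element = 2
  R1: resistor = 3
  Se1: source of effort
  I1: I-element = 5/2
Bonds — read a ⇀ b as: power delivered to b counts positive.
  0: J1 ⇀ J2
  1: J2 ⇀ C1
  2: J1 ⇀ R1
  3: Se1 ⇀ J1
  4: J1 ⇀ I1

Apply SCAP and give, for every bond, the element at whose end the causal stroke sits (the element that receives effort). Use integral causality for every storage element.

#3 stroke→J1  (source Se1 imposes e)
#1 stroke→J2  (prefer integral on C1)
#0 stroke→J1  (common-e at J2 fixed by 1)
#4 stroke→I1  (I1: I, integral causality)
#2 stroke→J1  (1-jn J1 has f-setter on 4)

#0 |J1
#1 |J2
#2 |J1
#3 |J1
#4 |I1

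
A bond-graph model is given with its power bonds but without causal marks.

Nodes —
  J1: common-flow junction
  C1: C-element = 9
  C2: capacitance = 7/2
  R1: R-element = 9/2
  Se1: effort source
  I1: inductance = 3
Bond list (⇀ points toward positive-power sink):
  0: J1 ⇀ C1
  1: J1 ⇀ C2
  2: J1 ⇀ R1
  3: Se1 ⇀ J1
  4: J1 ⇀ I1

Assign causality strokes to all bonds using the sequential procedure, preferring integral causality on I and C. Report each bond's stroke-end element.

b3 stroke→J1  (source Se1 imposes e)
b0 stroke→J1  (C1 outputs effort q/C1)
b1 stroke→J1  (C2: C, integral causality)
b4 stroke→I1  (I1 integral (f out))
b2 stroke→J1  (J1: bond 4 brought flow, rest push out)

b0 →J1
b1 →J1
b2 →J1
b3 →J1
b4 →I1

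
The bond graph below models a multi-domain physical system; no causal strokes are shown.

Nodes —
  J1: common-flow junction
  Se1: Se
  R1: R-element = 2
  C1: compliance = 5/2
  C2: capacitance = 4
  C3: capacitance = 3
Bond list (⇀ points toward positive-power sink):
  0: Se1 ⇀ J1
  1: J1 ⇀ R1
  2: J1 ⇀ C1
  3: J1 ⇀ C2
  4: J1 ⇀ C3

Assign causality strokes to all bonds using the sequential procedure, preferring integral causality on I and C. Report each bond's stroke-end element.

b0 →J1  (Se1 (Se) sets effort on bond)
b2 →J1  (C1: C, integral causality)
b3 →J1  (C2: C, integral causality)
b4 →J1  (C3 outputs effort q/C3)
b1 →R1  (only one flow-in slot at J1)

b0 |J1
b1 |R1
b2 |J1
b3 |J1
b4 |J1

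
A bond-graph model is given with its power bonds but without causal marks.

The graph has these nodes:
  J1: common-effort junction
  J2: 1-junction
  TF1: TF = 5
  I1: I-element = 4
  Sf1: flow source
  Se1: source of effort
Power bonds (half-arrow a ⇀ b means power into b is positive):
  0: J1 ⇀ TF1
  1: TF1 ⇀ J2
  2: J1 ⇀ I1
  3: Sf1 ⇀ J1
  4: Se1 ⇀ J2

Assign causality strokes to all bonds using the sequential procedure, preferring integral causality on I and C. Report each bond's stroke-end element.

b3 →Sf1  (Sf1: flow source, stroke at near end)
b4 →J2  (source Se1 imposes e)
b1 →TF1  (J2: last free bond brings flow in)
b0 →J1  (TF TF1: opposite of bond 1)
b2 →I1  (common-e at J1 fixed by 0)

#0 |J1
#1 |TF1
#2 |I1
#3 |Sf1
#4 |J2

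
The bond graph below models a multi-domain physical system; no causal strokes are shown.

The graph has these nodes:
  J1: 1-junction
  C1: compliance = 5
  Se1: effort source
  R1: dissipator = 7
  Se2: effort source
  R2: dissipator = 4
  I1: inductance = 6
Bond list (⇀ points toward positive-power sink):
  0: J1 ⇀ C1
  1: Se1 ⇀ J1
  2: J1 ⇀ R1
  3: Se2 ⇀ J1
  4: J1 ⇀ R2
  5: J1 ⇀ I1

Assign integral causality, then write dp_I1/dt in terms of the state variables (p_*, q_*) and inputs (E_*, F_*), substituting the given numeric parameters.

β1 →J1  (Se1 (Se) sets effort on bond)
β3 →J1  (Se2: effort source, stroke at far end)
β0 →J1  (C1 integral (e out))
β5 →I1  (I1 integral (f out))
β2 →J1  (J1 flow already set via bond 5)
β4 →J1  (J1 flow already set via bond 5)

dp_I1/dt = E_Se1 + E_Se2 - 11*p_I1/6 - q_C1/5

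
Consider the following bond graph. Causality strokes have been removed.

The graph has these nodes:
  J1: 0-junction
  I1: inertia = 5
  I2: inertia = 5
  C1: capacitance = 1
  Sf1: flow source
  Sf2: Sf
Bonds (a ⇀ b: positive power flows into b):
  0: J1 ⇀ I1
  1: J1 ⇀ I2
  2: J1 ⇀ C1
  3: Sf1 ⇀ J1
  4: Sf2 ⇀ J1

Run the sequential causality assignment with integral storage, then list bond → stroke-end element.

β3 stroke→Sf1  (Sf1: flow source, stroke at near end)
β4 stroke→Sf2  (source Sf2 imposes f)
β0 stroke→I1  (I1: I, integral causality)
β1 stroke→I2  (I2 integral (f out))
β2 stroke→J1  (closing 0-jn rule on J1)

b0 stroke→I1
b1 stroke→I2
b2 stroke→J1
b3 stroke→Sf1
b4 stroke→Sf2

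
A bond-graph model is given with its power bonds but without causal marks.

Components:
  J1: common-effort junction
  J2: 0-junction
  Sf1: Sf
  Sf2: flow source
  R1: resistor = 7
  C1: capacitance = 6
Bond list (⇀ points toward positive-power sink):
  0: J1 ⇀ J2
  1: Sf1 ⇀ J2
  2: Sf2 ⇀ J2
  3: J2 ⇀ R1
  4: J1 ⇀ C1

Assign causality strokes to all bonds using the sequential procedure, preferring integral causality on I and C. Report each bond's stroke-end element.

#0 stroke→J2
#1 stroke→Sf1
#2 stroke→Sf2
#3 stroke→R1
#4 stroke→J1

#1 |Sf1  (Sf1 fixes flow; stroke at Sf1)
#2 |Sf2  (Sf2 (Sf) sets flow on bond)
#4 |J1  (C1: C, integral causality)
#0 |J2  (0-jn J1 has e-setter on 4)
#3 |R1  (J2: bond 0 brought effort, rest push out)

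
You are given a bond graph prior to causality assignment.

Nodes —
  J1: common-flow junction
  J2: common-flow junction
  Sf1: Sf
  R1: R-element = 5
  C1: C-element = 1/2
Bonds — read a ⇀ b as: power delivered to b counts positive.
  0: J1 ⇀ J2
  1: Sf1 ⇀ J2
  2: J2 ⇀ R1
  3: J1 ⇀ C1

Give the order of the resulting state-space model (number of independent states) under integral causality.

1  (C1 all integral)

b1 |Sf1  (source Sf1 imposes f)
b0 |J2  (J2: bond 1 brought flow, rest push out)
b2 |J2  (J2: bond 1 brought flow, rest push out)
b3 |J1  (1-jn J1 has f-setter on 0)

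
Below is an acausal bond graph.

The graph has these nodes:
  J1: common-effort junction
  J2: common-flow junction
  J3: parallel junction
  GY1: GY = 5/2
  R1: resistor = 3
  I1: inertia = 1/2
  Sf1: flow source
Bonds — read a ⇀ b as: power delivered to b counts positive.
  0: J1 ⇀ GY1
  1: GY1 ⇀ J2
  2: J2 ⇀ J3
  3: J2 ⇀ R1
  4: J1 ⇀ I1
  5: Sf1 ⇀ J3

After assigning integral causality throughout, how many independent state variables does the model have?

1  (I1 all integral)

b5 stroke at Sf1  (source Sf1 imposes f)
b2 stroke at J3  (only one effort-in slot at J3)
b1 stroke at J2  (1-jn J2 has f-setter on 2)
b3 stroke at J2  (J2: bond 2 brought flow, rest push out)
b0 stroke at J1  (GY GY1: same side as bond 1)
b4 stroke at I1  (common-e at J1 fixed by 0)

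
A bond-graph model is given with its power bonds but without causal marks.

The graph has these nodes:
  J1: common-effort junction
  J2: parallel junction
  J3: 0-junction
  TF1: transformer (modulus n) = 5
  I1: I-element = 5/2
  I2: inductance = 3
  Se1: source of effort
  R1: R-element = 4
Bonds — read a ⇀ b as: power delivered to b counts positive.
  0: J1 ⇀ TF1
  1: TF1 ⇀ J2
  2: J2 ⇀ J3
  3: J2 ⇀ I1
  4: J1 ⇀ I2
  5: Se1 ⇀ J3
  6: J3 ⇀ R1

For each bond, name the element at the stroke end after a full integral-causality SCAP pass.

b0 |J1
b1 |TF1
b2 |J2
b3 |I1
b4 |I2
b5 |J3
b6 |R1

#5 stroke→J3  (Se1 fixes effort; stroke away)
#2 stroke→J2  (0-jn J3 has e-setter on 5)
#6 stroke→R1  (J3: bond 5 brought effort, rest push out)
#1 stroke→TF1  (J2 effort already set via bond 2)
#3 stroke→I1  (J2 effort already set via bond 2)
#0 stroke→J1  (TF1: transformer flips bond 1)
#4 stroke→I2  (0-jn J1 has e-setter on 0)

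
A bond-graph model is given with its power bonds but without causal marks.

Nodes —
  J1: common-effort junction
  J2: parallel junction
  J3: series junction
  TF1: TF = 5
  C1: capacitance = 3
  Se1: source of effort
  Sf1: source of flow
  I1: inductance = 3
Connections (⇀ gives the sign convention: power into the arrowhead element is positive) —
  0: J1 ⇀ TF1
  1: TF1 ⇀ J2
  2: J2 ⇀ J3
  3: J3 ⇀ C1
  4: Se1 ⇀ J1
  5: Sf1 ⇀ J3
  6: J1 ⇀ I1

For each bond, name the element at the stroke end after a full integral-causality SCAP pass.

b0 →TF1
b1 →J2
b2 →J3
b3 →J3
b4 →J1
b5 →Sf1
b6 →I1

β4 →J1  (Se1 fixes effort; stroke away)
β5 →Sf1  (Sf1 fixes flow; stroke at Sf1)
β0 →TF1  (common-e at J1 fixed by 4)
β6 →I1  (J1: bond 4 brought effort, rest push out)
β2 →J3  (common-f at J3 fixed by 5)
β3 →J3  (J3 flow already set via bond 5)
β1 →J2  (TF1 one-in-one-out from 0)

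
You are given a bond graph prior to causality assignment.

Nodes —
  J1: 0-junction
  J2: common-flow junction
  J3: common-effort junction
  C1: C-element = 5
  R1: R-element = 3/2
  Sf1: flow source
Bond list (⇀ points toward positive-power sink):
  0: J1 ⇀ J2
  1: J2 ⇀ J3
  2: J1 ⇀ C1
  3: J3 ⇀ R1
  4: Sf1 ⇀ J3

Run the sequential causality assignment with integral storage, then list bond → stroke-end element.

bond 0 stroke at J2
bond 1 stroke at J3
bond 2 stroke at J1
bond 3 stroke at R1
bond 4 stroke at Sf1

bond 4 |Sf1  (source Sf1 imposes f)
bond 2 |J1  (prefer integral on C1)
bond 0 |J2  (J1 effort already set via bond 2)
bond 1 |J3  (J2 needs exactly one f-in)
bond 3 |R1  (common-e at J3 fixed by 1)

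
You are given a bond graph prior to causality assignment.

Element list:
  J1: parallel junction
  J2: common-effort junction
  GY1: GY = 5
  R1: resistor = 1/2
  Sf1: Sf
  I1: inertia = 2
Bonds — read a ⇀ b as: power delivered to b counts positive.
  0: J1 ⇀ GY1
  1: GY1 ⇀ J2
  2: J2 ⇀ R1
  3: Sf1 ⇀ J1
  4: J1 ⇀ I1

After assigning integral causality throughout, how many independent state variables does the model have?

β3 stroke→Sf1  (Sf1: flow source, stroke at near end)
β4 stroke→I1  (prefer integral on I1)
β0 stroke→J1  (J1 needs exactly one e-in)
β1 stroke→J2  (GY1: gyrator matches bond 0)
β2 stroke→R1  (J2 effort already set via bond 1)

1  (I1 all integral)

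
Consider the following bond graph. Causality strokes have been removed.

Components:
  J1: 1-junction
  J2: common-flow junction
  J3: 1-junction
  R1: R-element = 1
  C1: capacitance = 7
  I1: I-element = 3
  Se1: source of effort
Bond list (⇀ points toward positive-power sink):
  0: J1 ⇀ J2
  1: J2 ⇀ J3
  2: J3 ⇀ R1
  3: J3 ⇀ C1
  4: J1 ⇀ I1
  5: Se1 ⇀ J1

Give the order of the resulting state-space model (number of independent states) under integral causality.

2  (C1, I1 all integral)

#5 stroke→J1  (Se1 fixes effort; stroke away)
#3 stroke→J3  (C1 integral (e out))
#4 stroke→I1  (I1 integral (f out))
#0 stroke→J1  (J1 flow already set via bond 4)
#1 stroke→J2  (common-f at J2 fixed by 0)
#2 stroke→J3  (common-f at J3 fixed by 1)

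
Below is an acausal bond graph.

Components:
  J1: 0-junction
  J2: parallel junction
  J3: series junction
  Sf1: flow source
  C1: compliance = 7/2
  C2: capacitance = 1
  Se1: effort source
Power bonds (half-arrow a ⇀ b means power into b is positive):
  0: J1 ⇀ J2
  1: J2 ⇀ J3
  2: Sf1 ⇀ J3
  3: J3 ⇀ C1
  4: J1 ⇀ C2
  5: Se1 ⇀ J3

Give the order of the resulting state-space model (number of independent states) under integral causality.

2  (C1, C2 all integral)

#2 →Sf1  (Sf1 fixes flow; stroke at Sf1)
#5 →J3  (Se1 fixes effort; stroke away)
#1 →J3  (J3 flow already set via bond 2)
#3 →J3  (J3: bond 2 brought flow, rest push out)
#0 →J2  (closing 0-jn rule on J2)
#4 →J1  (closing 0-jn rule on J1)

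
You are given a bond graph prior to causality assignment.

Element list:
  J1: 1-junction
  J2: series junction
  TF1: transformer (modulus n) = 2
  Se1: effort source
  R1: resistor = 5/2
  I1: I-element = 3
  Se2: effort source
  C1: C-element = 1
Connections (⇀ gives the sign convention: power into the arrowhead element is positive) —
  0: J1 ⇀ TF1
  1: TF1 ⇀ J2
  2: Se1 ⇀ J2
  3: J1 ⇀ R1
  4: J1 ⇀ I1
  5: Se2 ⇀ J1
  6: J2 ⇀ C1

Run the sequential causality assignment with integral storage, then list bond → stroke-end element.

β0 →J1
β1 →TF1
β2 →J2
β3 →J1
β4 →I1
β5 →J1
β6 →J2

#2 →J2  (source Se1 imposes e)
#5 →J1  (Se2 (Se) sets effort on bond)
#4 →I1  (I1 outputs flow p/I1)
#0 →J1  (1-jn J1 has f-setter on 4)
#3 →J1  (common-f at J1 fixed by 4)
#1 →TF1  (TF TF1: opposite of bond 0)
#6 →J2  (common-f at J2 fixed by 1)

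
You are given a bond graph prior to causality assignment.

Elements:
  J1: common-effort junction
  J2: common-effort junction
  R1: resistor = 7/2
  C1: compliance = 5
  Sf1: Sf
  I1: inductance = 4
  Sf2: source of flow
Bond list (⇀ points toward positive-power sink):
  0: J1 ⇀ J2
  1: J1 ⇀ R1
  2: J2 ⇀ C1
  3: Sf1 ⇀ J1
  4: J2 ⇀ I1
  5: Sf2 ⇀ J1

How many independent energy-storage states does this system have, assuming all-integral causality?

2  (C1, I1 all integral)

bond 3 →Sf1  (source Sf1 imposes f)
bond 5 →Sf2  (Sf2 (Sf) sets flow on bond)
bond 2 →J2  (prefer integral on C1)
bond 0 →J1  (J2: bond 2 brought effort, rest push out)
bond 4 →I1  (J2: bond 2 brought effort, rest push out)
bond 1 →R1  (0-jn J1 has e-setter on 0)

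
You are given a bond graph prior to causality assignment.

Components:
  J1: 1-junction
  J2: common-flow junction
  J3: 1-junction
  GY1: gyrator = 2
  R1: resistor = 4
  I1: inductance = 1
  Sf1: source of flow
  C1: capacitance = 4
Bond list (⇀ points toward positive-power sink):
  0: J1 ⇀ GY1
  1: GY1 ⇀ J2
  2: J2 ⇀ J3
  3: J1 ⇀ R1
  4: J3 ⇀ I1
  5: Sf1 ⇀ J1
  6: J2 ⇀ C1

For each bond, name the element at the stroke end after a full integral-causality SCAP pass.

b5 →Sf1  (source Sf1 imposes f)
b0 →J1  (common-f at J1 fixed by 5)
b3 →J1  (J1 flow already set via bond 5)
b1 →J2  (GY1 both-in/both-out from 0)
b4 →I1  (I1 integral (f out))
b2 →J3  (J3: bond 4 brought flow, rest push out)
b6 →J2  (1-jn J2 has f-setter on 2)

#0 stroke at J1
#1 stroke at J2
#2 stroke at J3
#3 stroke at J1
#4 stroke at I1
#5 stroke at Sf1
#6 stroke at J2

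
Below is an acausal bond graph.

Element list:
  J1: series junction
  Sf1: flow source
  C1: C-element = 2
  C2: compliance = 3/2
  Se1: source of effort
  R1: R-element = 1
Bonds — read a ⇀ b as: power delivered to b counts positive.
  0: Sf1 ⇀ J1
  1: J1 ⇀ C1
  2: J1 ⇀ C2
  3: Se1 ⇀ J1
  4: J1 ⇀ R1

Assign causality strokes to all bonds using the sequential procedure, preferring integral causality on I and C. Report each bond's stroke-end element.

#0 |Sf1
#1 |J1
#2 |J1
#3 |J1
#4 |J1

bond 0 →Sf1  (Sf1 fixes flow; stroke at Sf1)
bond 3 →J1  (Se1 fixes effort; stroke away)
bond 1 →J1  (common-f at J1 fixed by 0)
bond 2 →J1  (J1 flow already set via bond 0)
bond 4 →J1  (1-jn J1 has f-setter on 0)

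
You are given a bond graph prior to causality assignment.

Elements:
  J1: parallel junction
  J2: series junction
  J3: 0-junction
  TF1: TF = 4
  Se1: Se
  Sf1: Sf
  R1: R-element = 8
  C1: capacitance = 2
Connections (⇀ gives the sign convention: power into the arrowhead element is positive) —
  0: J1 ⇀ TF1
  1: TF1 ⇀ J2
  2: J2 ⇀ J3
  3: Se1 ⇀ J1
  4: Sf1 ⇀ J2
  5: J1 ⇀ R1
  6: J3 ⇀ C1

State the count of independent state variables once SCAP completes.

β3 stroke→J1  (Se1: effort source, stroke at far end)
β4 stroke→Sf1  (source Sf1 imposes f)
β0 stroke→TF1  (J1: bond 3 brought effort, rest push out)
β5 stroke→R1  (0-jn J1 has e-setter on 3)
β1 stroke→J2  (common-f at J2 fixed by 4)
β2 stroke→J2  (common-f at J2 fixed by 4)
β6 stroke→J3  (only one effort-in slot at J3)

1  (C1 all integral)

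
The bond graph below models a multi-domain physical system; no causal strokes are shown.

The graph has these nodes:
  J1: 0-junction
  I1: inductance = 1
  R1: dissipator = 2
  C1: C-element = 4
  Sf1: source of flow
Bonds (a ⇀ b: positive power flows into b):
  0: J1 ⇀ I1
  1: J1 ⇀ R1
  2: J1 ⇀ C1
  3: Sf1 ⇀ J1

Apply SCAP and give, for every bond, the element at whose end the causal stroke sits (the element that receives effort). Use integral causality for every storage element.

β3 stroke→Sf1  (Sf1: flow source, stroke at near end)
β0 stroke→I1  (prefer integral on I1)
β2 stroke→J1  (C1: C, integral causality)
β1 stroke→R1  (J1: bond 2 brought effort, rest push out)

b0 stroke at I1
b1 stroke at R1
b2 stroke at J1
b3 stroke at Sf1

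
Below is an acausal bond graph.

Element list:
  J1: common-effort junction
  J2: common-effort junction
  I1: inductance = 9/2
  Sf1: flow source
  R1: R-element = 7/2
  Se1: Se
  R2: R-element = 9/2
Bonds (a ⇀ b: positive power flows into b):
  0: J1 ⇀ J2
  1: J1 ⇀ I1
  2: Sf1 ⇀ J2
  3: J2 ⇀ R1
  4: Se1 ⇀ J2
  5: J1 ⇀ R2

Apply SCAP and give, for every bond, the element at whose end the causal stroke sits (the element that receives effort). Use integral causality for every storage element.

#2 →Sf1  (source Sf1 imposes f)
#4 →J2  (Se1 (Se) sets effort on bond)
#0 →J1  (J2 effort already set via bond 4)
#3 →R1  (0-jn J2 has e-setter on 4)
#1 →I1  (J1 effort already set via bond 0)
#5 →R2  (common-e at J1 fixed by 0)

β0 |J1
β1 |I1
β2 |Sf1
β3 |R1
β4 |J2
β5 |R2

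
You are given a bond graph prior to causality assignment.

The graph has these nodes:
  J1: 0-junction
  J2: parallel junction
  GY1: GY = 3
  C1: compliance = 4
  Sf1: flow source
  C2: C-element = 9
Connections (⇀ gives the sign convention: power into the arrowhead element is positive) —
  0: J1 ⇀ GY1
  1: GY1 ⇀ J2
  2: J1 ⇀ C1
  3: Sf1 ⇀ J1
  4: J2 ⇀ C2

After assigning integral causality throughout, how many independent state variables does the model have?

2  (C1, C2 all integral)

#3 stroke→Sf1  (Sf1: flow source, stroke at near end)
#2 stroke→J1  (prefer integral on C1)
#0 stroke→GY1  (common-e at J1 fixed by 2)
#1 stroke→GY1  (through GY1, causality inverts; strokes same side of GY1)
#4 stroke→J2  (closing 0-jn rule on J2)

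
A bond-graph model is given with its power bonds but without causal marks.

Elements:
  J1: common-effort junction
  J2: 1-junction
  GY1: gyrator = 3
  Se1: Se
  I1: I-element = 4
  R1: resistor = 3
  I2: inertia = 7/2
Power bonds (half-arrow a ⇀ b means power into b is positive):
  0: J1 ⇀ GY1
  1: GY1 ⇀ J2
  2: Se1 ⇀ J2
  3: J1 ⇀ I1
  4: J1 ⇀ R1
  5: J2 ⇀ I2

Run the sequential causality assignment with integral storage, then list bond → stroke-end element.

#2 |J2  (Se1 (Se) sets effort on bond)
#3 |I1  (I1 outputs flow p/I1)
#5 |I2  (I2 outputs flow p/I2)
#1 |J2  (J2 flow already set via bond 5)
#0 |J1  (GY GY1: same side as bond 1)
#4 |R1  (J1 effort already set via bond 0)

β0 stroke→J1
β1 stroke→J2
β2 stroke→J2
β3 stroke→I1
β4 stroke→R1
β5 stroke→I2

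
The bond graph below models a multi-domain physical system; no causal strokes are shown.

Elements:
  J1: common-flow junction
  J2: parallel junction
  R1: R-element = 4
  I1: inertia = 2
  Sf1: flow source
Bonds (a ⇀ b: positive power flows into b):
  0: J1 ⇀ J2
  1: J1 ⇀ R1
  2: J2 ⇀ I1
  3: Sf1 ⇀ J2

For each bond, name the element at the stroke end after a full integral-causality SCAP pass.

β3 →Sf1  (source Sf1 imposes f)
β2 →I1  (I1: I, integral causality)
β0 →J2  (closing 0-jn rule on J2)
β1 →J1  (J1: bond 0 brought flow, rest push out)

b0 |J2
b1 |J1
b2 |I1
b3 |Sf1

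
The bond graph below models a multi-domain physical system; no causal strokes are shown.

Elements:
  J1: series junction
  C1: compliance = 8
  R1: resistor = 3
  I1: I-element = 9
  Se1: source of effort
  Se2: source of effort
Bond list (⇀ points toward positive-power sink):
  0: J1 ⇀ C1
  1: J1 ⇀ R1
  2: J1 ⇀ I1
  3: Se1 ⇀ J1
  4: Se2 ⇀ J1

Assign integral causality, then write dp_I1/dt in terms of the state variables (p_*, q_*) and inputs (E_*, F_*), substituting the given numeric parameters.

dp_I1/dt = E_Se1 + E_Se2 - p_I1/3 - q_C1/8

#3 |J1  (Se1 (Se) sets effort on bond)
#4 |J1  (Se2 fixes effort; stroke away)
#0 |J1  (C1: C, integral causality)
#2 |I1  (prefer integral on I1)
#1 |J1  (J1 flow already set via bond 2)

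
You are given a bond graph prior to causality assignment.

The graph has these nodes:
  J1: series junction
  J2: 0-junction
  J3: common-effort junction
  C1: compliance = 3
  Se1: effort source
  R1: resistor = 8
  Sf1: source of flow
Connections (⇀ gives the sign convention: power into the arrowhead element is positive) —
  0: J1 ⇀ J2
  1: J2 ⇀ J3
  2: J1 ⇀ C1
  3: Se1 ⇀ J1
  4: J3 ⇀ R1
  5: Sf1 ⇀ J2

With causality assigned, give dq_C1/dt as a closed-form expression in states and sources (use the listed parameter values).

b3 stroke→J1  (Se1 (Se) sets effort on bond)
b5 stroke→Sf1  (Sf1: flow source, stroke at near end)
b2 stroke→J1  (C1 outputs effort q/C1)
b0 stroke→J2  (J1: last free bond brings flow in)
b1 stroke→J3  (J2 effort already set via bond 0)
b4 stroke→R1  (common-e at J3 fixed by 1)

dq_C1/dt = E_Se1/8 - F_Sf1 - q_C1/24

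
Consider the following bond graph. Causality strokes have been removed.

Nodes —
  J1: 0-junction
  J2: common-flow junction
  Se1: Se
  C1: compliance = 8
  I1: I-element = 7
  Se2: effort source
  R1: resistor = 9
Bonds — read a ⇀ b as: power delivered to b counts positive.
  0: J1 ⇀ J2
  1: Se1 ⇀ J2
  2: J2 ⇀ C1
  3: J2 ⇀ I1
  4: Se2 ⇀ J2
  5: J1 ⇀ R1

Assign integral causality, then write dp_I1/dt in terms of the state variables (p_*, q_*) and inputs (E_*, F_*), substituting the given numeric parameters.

dp_I1/dt = E_Se1 + E_Se2 - 9*p_I1/7 - q_C1/8

#1 stroke at J2  (source Se1 imposes e)
#4 stroke at J2  (source Se2 imposes e)
#2 stroke at J2  (C1 integral (e out))
#3 stroke at I1  (I1: I, integral causality)
#0 stroke at J2  (J2: bond 3 brought flow, rest push out)
#5 stroke at J1  (J1: last free bond brings effort in)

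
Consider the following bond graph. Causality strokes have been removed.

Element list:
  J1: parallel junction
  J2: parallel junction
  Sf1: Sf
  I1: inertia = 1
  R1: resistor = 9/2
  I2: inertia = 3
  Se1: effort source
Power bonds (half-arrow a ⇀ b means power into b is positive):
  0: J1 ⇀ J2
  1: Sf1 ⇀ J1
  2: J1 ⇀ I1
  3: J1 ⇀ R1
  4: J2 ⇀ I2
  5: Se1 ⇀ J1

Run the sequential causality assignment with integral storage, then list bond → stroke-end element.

#0 stroke at J2
#1 stroke at Sf1
#2 stroke at I1
#3 stroke at R1
#4 stroke at I2
#5 stroke at J1

bond 1 |Sf1  (Sf1 fixes flow; stroke at Sf1)
bond 5 |J1  (Se1 (Se) sets effort on bond)
bond 0 |J2  (common-e at J1 fixed by 5)
bond 2 |I1  (common-e at J1 fixed by 5)
bond 3 |R1  (J1: bond 5 brought effort, rest push out)
bond 4 |I2  (J2: bond 0 brought effort, rest push out)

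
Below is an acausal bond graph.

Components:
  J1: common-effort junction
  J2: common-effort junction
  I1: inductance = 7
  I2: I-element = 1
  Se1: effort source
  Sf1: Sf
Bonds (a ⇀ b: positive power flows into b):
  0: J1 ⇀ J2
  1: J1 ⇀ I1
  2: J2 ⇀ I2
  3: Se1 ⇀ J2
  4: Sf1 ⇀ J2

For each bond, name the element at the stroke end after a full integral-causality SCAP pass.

β3 stroke at J2  (source Se1 imposes e)
β4 stroke at Sf1  (Sf1: flow source, stroke at near end)
β0 stroke at J1  (J2: bond 3 brought effort, rest push out)
β2 stroke at I2  (common-e at J2 fixed by 3)
β1 stroke at I1  (common-e at J1 fixed by 0)

β0 |J1
β1 |I1
β2 |I2
β3 |J2
β4 |Sf1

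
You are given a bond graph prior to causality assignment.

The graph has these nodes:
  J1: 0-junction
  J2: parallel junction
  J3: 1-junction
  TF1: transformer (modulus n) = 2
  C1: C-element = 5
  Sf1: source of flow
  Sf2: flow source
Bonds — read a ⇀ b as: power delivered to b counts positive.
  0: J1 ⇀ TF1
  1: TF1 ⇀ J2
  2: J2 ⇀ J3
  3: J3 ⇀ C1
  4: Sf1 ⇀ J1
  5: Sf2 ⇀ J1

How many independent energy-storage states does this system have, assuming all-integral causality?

β4 |Sf1  (Sf1 fixes flow; stroke at Sf1)
β5 |Sf2  (Sf2: flow source, stroke at near end)
β0 |J1  (J1: last free bond brings effort in)
β1 |TF1  (TF1: transformer flips bond 0)
β2 |J2  (J2 needs exactly one e-in)
β3 |J3  (J3 flow already set via bond 2)

1  (C1 all integral)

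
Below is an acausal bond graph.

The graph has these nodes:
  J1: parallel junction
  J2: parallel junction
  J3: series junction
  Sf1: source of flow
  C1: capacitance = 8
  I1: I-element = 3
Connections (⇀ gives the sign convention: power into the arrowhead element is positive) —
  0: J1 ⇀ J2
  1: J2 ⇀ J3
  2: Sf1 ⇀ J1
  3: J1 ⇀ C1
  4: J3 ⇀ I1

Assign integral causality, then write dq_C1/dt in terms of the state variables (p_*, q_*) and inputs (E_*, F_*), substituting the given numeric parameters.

dq_C1/dt = F_Sf1 - p_I1/3

bond 2 stroke at Sf1  (Sf1 (Sf) sets flow on bond)
bond 3 stroke at J1  (C1 outputs effort q/C1)
bond 0 stroke at J2  (J1 effort already set via bond 3)
bond 1 stroke at J3  (J2 effort already set via bond 0)
bond 4 stroke at I1  (closing 1-jn rule on J3)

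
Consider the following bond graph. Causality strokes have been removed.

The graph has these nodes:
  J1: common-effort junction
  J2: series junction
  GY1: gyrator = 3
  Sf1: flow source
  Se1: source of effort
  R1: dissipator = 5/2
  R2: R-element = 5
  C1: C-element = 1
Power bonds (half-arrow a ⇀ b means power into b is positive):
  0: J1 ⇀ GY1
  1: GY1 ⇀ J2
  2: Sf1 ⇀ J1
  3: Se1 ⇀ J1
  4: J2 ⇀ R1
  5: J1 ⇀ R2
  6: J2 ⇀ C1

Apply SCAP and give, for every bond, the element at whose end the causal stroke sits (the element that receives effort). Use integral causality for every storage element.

b0 stroke at GY1
b1 stroke at GY1
b2 stroke at Sf1
b3 stroke at J1
b4 stroke at J2
b5 stroke at R2
b6 stroke at J2

β2 stroke at Sf1  (source Sf1 imposes f)
β3 stroke at J1  (Se1 fixes effort; stroke away)
β0 stroke at GY1  (J1 effort already set via bond 3)
β5 stroke at R2  (0-jn J1 has e-setter on 3)
β1 stroke at GY1  (GY GY1: same side as bond 0)
β4 stroke at J2  (J2 flow already set via bond 1)
β6 stroke at J2  (1-jn J2 has f-setter on 1)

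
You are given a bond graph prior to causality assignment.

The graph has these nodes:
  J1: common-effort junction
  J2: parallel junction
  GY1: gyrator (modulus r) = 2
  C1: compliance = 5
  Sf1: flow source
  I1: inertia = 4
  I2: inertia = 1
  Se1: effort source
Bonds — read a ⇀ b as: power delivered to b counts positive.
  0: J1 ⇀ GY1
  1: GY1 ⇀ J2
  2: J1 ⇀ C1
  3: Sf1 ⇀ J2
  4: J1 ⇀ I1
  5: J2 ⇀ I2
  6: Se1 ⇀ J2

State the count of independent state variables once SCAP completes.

3  (C1, I1, I2 all integral)

#3 |Sf1  (Sf1 (Sf) sets flow on bond)
#6 |J2  (Se1 (Se) sets effort on bond)
#1 |GY1  (J2: bond 6 brought effort, rest push out)
#5 |I2  (J2 effort already set via bond 6)
#0 |GY1  (GY1: gyrator matches bond 1)
#2 |J1  (C1 outputs effort q/C1)
#4 |I1  (J1: bond 2 brought effort, rest push out)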